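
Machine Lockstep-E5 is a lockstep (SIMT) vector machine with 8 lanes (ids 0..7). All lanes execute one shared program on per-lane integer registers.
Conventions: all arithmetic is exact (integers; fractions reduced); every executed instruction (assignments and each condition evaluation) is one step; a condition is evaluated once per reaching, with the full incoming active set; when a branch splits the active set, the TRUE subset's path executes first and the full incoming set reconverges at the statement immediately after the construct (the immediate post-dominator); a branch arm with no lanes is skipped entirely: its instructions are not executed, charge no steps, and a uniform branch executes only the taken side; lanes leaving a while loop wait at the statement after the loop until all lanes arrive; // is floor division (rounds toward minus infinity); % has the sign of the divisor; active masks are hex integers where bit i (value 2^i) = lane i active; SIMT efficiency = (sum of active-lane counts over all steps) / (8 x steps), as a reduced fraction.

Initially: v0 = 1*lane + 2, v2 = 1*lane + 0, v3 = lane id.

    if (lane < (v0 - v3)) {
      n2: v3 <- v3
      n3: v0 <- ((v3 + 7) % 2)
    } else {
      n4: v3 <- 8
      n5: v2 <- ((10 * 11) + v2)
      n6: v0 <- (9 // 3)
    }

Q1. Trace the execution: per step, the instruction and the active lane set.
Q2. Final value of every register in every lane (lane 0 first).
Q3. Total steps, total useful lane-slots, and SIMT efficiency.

step 0: eval (lane < (v0 - v3))      0xff
step 1: v3 <- v3                     0x03
step 2: v0 <- ((v3 + 7) % 2)         0x03
step 3: v3 <- 8                      0xfc
step 4: v2 <- ((10 * 11) + v2)       0xfc
step 5: v0 <- (9 // 3)               0xfc

Answer: 6 steps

v0: 1,0,3,3,3,3,3,3
v2: 0,1,112,113,114,115,116,117
v3: 0,1,8,8,8,8,8,8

steps = 6; useful = 30; efficiency = 30/48 = 5/8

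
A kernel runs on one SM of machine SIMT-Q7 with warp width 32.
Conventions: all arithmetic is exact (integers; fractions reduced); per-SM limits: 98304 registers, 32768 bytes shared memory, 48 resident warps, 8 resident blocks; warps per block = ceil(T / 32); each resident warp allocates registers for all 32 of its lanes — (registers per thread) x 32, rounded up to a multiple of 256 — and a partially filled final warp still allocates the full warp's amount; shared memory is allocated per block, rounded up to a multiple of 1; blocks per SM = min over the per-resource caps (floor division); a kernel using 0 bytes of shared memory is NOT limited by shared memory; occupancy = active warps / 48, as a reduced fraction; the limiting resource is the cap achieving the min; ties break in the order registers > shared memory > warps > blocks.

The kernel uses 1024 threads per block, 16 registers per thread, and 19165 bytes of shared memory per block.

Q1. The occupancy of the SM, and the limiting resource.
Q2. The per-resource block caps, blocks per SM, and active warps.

Answer: occupancy 2/3, limited by shared memory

registers: 6 blocks
shared memory: 1 block
warps: 1 block
blocks: 8 blocks

Answer: 1 block, 32 active warps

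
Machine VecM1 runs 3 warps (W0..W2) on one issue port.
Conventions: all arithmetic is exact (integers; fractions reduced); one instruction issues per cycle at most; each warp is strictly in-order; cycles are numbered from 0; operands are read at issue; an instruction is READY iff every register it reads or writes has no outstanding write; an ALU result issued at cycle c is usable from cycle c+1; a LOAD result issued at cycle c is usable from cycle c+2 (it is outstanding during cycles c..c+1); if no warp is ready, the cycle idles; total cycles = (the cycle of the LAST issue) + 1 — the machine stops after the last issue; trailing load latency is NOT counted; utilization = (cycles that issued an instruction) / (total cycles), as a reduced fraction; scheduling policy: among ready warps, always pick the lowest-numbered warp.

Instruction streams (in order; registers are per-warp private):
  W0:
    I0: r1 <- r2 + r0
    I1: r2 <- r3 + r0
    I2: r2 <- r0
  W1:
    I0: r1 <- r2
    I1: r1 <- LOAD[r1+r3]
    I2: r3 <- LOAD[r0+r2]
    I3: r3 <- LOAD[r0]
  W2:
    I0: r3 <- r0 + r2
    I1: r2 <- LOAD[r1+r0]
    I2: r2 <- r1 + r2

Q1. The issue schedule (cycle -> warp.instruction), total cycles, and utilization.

cycle 0: W0.I0
cycle 1: W0.I1
cycle 2: W0.I2
cycle 3: W1.I0
cycle 4: W1.I1
cycle 5: W1.I2
cycle 6: W2.I0
cycle 7: W1.I3
cycle 8: W2.I1
cycle 9: idle
cycle 10: W2.I2

Answer: 11 cycles, utilization 10/11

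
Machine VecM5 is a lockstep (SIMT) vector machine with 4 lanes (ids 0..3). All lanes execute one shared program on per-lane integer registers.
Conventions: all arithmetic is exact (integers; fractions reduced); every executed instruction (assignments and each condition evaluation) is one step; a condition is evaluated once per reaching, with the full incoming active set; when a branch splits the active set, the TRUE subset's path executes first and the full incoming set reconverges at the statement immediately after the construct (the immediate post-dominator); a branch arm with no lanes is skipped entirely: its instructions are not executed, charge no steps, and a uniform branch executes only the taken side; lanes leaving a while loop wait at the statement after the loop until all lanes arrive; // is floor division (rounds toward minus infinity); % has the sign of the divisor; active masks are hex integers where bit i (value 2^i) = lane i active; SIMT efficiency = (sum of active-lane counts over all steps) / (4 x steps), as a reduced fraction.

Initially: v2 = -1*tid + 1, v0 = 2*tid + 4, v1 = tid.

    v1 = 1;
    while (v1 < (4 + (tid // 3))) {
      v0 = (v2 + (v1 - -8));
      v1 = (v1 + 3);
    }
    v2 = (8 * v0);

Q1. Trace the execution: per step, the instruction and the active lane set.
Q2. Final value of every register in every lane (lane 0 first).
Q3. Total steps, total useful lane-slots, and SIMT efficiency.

step 0: v1 <- 1                      0xf
step 1: eval (v1 < (4 + (tid // 3))) 0xf
step 2: v0 <- (v2 + (v1 - -8))       0xf
step 3: v1 <- (v1 + 3)               0xf
step 4: eval (v1 < (4 + (tid // 3))) 0xf
step 5: v0 <- (v2 + (v1 - -8))       0x8
step 6: v1 <- (v1 + 3)               0x8
step 7: eval (v1 < (4 + (tid // 3))) 0x8
step 8: v2 <- (8 * v0)               0xf

Answer: 9 steps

v2: 80,72,64,80
v0: 10,9,8,10
v1: 4,4,4,7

steps = 9; useful = 27; efficiency = 27/36 = 3/4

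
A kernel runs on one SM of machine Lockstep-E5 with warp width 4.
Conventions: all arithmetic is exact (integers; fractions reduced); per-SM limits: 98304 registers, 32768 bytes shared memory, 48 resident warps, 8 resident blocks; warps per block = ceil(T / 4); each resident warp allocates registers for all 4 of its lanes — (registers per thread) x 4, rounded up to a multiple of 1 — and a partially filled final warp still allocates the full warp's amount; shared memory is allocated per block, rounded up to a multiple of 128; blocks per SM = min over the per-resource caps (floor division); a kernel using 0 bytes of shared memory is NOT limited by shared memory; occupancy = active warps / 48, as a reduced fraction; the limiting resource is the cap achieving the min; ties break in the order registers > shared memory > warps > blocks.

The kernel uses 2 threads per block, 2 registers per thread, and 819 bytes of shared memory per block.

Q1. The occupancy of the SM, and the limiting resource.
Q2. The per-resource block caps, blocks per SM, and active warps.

Answer: occupancy 1/6, limited by blocks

registers: 12288 blocks
shared memory: 36 blocks
warps: 48 blocks
blocks: 8 blocks

Answer: 8 blocks, 8 active warps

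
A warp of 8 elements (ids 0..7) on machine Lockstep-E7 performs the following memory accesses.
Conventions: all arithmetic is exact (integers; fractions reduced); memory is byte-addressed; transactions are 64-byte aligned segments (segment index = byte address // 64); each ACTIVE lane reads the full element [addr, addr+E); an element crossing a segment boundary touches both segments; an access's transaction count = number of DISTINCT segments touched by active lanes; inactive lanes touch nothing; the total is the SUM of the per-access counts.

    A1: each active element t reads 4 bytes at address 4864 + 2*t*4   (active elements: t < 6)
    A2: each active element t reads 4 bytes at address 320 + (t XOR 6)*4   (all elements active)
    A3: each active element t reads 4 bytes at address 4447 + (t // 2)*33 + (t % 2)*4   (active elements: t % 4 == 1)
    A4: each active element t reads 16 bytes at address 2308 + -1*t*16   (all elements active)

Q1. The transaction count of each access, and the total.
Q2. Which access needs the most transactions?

A1: 1 transaction
A2: 1 transaction
A3: 2 transactions
A4: 3 transactions

Answer: 1,1,2,3; total 7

Answer: A4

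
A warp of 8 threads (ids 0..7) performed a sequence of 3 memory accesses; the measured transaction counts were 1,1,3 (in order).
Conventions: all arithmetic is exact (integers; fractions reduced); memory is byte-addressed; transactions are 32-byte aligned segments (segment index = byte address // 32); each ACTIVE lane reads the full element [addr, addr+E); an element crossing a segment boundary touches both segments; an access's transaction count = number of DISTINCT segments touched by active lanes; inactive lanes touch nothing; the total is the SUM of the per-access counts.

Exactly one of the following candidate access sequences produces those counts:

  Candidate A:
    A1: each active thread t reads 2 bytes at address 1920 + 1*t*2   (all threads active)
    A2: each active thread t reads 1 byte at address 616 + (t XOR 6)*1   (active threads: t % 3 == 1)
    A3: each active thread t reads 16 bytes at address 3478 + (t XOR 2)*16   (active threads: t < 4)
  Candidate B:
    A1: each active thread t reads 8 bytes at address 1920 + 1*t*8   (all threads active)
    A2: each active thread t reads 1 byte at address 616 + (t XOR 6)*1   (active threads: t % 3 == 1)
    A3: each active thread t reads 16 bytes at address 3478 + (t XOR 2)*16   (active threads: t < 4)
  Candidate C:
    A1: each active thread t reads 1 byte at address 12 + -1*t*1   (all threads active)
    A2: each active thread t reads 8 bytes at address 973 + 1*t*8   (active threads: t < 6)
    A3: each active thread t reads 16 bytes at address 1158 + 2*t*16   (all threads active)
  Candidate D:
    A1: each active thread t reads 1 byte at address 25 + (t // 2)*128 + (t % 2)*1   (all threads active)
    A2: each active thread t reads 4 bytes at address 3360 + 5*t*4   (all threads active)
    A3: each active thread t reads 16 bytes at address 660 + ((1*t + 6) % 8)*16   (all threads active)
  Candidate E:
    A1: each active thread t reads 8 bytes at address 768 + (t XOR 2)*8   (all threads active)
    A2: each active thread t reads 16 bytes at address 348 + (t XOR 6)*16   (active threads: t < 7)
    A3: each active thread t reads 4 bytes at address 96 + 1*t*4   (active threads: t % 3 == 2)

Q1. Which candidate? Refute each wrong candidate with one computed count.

B: A1 gives 2 transactions, not 1
C: A2 gives 2 transactions, not 1
D: A1 gives 4 transactions, not 1
E: A1 gives 2 transactions, not 1
A: all counts match (1,1,3)

Answer: A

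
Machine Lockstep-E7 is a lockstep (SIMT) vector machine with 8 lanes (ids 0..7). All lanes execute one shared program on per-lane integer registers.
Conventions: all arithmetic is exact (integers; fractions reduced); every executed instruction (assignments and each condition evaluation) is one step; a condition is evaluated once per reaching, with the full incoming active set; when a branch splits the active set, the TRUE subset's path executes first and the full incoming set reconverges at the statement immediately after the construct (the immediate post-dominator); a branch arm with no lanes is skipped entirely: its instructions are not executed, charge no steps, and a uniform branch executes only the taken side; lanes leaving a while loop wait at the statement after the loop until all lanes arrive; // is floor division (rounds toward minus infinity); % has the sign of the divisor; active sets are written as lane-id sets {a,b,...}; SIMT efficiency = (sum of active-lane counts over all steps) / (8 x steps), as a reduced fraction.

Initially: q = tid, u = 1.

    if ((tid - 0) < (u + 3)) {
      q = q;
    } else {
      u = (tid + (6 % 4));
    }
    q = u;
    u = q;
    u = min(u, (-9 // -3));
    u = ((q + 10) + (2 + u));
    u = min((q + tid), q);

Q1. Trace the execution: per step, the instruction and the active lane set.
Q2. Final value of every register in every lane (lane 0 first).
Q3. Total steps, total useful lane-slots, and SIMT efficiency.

step 0: eval ((tid - 0) < (u + 3))   {0,1,2,3,4,5,6,7}
step 1: q <- q                       {0,1,2,3}
step 2: u <- (tid + (6 % 4))         {4,5,6,7}
step 3: q <- u                       {0,1,2,3,4,5,6,7}
step 4: u <- q                       {0,1,2,3,4,5,6,7}
step 5: u <- min(u, (-9 // -3))      {0,1,2,3,4,5,6,7}
step 6: u <- ((q + 10) + (2 + u))    {0,1,2,3,4,5,6,7}
step 7: u <- min((q + tid), q)       {0,1,2,3,4,5,6,7}

Answer: 8 steps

q: 1,1,1,1,6,7,8,9
u: 1,1,1,1,6,7,8,9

steps = 8; useful = 56; efficiency = 56/64 = 7/8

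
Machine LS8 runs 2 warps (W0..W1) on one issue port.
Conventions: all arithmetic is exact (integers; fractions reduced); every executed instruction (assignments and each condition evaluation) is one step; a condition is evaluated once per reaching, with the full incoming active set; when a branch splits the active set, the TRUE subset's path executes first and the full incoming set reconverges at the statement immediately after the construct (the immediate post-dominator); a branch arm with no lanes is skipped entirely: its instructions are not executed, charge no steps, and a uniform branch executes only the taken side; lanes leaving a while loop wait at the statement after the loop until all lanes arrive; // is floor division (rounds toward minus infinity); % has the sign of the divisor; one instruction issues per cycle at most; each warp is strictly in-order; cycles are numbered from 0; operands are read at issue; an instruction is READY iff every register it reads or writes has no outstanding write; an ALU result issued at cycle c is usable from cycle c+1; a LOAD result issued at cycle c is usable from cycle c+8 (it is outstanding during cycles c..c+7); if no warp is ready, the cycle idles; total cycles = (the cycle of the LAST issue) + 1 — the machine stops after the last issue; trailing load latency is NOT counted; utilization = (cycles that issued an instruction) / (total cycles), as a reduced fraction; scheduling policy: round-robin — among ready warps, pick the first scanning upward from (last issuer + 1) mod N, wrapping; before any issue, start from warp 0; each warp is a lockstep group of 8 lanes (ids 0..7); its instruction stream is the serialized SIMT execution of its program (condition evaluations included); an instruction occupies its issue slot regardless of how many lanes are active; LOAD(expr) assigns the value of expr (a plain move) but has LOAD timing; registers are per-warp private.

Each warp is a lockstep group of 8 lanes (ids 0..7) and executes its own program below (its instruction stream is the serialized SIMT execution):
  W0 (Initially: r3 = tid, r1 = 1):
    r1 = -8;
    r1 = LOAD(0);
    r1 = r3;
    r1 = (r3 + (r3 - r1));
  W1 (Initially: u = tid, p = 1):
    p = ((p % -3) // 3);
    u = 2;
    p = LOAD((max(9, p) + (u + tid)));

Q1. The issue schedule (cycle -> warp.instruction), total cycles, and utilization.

cycle 0: W0.I0
cycle 1: W1.I0
cycle 2: W0.I1
cycle 3: W1.I1
cycle 4: W1.I2
cycle 5: idle
cycle 6: idle
cycle 7: idle
cycle 8: idle
cycle 9: idle
cycle 10: W0.I2
cycle 11: W0.I3

Answer: 12 cycles, utilization 7/12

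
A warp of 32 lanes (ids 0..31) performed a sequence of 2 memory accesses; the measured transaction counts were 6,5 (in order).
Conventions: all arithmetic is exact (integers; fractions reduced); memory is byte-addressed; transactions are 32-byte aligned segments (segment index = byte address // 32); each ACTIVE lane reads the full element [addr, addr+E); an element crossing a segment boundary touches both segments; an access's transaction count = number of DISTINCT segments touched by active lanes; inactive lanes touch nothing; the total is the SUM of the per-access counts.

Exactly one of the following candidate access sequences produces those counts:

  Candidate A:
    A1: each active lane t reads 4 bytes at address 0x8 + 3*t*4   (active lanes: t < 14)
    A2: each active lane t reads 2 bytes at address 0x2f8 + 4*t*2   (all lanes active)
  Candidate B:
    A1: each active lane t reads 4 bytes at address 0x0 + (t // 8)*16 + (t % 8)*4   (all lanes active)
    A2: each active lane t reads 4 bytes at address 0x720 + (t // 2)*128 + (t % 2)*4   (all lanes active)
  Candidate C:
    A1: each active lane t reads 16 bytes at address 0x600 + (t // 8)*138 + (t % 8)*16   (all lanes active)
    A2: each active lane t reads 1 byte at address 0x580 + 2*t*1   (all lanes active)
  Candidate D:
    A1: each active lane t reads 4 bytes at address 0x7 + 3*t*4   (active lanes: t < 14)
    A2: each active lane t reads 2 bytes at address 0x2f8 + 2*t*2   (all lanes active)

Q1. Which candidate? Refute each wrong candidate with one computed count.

A: A2 gives 9 transactions, not 5
B: A1 gives 3 transactions, not 6
C: A1 gives 17 transactions, not 6
D: all counts match (6,5)

Answer: D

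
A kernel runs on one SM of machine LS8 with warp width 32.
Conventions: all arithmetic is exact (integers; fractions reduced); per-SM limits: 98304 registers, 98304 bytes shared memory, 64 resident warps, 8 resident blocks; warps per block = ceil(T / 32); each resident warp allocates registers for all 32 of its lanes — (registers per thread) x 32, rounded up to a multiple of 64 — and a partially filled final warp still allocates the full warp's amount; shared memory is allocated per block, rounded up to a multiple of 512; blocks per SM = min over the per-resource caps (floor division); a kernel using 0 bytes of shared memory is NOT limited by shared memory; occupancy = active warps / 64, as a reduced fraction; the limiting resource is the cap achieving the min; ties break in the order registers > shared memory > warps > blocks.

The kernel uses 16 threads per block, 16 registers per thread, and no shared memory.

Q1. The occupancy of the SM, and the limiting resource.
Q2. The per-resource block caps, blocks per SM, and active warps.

Answer: occupancy 1/8, limited by blocks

registers: 192 blocks
shared memory: no limit (kernel uses none)
warps: 64 blocks
blocks: 8 blocks

Answer: 8 blocks, 8 active warps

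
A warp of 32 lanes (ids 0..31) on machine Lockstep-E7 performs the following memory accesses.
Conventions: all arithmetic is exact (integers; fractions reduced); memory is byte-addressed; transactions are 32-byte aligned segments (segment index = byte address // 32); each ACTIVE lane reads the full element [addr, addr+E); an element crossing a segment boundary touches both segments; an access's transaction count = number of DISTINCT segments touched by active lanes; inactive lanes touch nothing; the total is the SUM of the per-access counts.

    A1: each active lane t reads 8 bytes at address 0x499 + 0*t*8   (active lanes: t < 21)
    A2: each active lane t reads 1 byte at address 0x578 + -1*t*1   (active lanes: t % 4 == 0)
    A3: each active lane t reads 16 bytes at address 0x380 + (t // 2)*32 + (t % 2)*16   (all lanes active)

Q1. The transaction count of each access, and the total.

A1: 2 transactions
A2: 2 transactions
A3: 16 transactions

Answer: 2,2,16; total 20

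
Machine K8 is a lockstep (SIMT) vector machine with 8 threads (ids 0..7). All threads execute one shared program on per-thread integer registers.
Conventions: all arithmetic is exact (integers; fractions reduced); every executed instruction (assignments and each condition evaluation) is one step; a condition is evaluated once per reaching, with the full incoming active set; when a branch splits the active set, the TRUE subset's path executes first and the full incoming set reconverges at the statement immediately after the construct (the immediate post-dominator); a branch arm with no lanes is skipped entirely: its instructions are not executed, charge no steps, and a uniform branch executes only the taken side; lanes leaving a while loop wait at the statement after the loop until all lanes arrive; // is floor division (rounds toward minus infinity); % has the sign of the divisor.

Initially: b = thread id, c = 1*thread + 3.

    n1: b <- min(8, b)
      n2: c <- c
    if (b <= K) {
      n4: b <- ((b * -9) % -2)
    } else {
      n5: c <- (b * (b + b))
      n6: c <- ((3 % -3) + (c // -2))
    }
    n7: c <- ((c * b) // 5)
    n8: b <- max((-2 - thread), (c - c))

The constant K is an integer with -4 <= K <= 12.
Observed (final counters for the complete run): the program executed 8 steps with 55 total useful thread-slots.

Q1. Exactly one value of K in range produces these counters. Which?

Answer: K = 0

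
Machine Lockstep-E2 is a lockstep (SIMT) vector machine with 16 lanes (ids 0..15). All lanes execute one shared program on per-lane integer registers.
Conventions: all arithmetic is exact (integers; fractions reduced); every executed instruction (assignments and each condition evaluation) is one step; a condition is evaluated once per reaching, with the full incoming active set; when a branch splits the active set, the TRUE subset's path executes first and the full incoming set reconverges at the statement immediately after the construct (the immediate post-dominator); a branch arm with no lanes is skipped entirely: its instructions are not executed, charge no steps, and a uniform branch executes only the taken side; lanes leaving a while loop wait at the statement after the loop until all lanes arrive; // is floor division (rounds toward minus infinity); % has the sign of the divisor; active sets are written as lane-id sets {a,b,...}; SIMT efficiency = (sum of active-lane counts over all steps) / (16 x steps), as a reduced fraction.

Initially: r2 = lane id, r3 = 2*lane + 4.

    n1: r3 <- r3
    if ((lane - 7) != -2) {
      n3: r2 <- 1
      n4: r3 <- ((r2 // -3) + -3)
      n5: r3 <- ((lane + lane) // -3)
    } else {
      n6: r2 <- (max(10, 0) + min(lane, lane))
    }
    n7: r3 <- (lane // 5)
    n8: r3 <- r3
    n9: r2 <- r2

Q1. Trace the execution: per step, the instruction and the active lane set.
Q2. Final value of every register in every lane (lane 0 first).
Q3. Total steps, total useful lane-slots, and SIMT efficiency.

step 0: r3 <- r3                     {0,1,2,3,4,5,6,7,8,9,10,11,12,13,14,15}
step 1: eval ((lane - 7) != -2)      {0,1,2,3,4,5,6,7,8,9,10,11,12,13,14,15}
step 2: r2 <- 1                      {0,1,2,3,4,6,7,8,9,10,11,12,13,14,15}
step 3: r3 <- ((r2 // -3) + -3)      {0,1,2,3,4,6,7,8,9,10,11,12,13,14,15}
step 4: r3 <- ((lane + lane) // -3)  {0,1,2,3,4,6,7,8,9,10,11,12,13,14,15}
step 5: r2 <- (max(10, 0) + min(lane, lane)) {5}
step 6: r3 <- (lane // 5)            {0,1,2,3,4,5,6,7,8,9,10,11,12,13,14,15}
step 7: r3 <- r3                     {0,1,2,3,4,5,6,7,8,9,10,11,12,13,14,15}
step 8: r2 <- r2                     {0,1,2,3,4,5,6,7,8,9,10,11,12,13,14,15}

Answer: 9 steps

r2: 1,1,1,1,1,15,1,1,1,1,1,1,1,1,1,1
r3: 0,0,0,0,0,1,1,1,1,1,2,2,2,2,2,3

steps = 9; useful = 126; efficiency = 126/144 = 7/8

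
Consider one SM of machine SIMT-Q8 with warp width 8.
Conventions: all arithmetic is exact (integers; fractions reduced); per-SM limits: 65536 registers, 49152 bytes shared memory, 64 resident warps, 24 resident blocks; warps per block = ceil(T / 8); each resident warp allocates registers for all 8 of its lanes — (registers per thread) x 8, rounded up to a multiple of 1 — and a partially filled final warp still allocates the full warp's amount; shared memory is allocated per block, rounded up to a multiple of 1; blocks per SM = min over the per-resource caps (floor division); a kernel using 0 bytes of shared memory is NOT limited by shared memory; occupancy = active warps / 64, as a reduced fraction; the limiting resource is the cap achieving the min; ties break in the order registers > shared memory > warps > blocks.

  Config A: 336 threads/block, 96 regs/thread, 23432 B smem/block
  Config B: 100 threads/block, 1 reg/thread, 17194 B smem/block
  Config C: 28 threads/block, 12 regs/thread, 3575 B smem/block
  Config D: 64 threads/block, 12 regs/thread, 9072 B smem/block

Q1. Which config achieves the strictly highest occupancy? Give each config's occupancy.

occupancies: A 21/32, B 13/32, C 13/16, D 5/8

Answer: C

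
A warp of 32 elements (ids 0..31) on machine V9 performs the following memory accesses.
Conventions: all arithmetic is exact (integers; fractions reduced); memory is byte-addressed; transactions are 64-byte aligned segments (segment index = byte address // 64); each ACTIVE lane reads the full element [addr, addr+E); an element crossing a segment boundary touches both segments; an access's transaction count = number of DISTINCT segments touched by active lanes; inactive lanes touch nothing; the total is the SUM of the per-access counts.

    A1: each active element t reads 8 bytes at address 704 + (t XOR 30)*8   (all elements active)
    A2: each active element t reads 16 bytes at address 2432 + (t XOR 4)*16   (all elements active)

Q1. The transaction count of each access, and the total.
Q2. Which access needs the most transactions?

A1: 4 transactions
A2: 8 transactions

Answer: 4,8; total 12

Answer: A2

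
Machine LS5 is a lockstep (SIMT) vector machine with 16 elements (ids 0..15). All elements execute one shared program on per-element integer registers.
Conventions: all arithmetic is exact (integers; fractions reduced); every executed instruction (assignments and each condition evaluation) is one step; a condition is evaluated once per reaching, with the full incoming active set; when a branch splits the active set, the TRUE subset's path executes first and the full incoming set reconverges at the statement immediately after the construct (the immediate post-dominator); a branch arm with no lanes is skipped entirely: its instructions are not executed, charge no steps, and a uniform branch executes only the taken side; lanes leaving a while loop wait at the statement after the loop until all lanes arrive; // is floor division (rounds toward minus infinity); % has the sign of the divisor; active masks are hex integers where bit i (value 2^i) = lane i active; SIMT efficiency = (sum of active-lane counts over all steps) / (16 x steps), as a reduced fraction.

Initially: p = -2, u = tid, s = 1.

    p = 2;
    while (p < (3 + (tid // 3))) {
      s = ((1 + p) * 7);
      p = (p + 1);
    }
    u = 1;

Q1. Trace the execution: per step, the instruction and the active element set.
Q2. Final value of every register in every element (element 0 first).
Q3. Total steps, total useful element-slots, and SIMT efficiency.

step 0: p <- 2                       0xffff
step 1: eval (p < (3 + (tid // 3)))  0xffff
step 2: s <- ((1 + p) * 7)           0xffff
step 3: p <- (p + 1)                 0xffff
step 4: eval (p < (3 + (tid // 3)))  0xffff
step 5: s <- ((1 + p) * 7)           0xfff8
step 6: p <- (p + 1)                 0xfff8
step 7: eval (p < (3 + (tid // 3)))  0xfff8
step 8: s <- ((1 + p) * 7)           0xffc0
step 9: p <- (p + 1)                 0xffc0
step 10: eval (p < (3 + (tid // 3)))  0xffc0
step 11: s <- ((1 + p) * 7)           0xfe00
step 12: p <- (p + 1)                 0xfe00
step 13: eval (p < (3 + (tid // 3)))  0xfe00
step 14: s <- ((1 + p) * 7)           0xf000
step 15: p <- (p + 1)                 0xf000
step 16: eval (p < (3 + (tid // 3)))  0xf000
step 17: s <- ((1 + p) * 7)           0x8000
step 18: p <- (p + 1)                 0x8000
step 19: eval (p < (3 + (tid // 3)))  0x8000
step 20: u <- 1                       0xffff

Answer: 21 steps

p: 3,3,3,4,4,4,5,5,5,6,6,6,7,7,7,8
u: 1,1,1,1,1,1,1,1,1,1,1,1,1,1,1,1
s: 21,21,21,28,28,28,35,35,35,42,42,42,49,49,49,56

steps = 21; useful = 201; efficiency = 201/336 = 67/112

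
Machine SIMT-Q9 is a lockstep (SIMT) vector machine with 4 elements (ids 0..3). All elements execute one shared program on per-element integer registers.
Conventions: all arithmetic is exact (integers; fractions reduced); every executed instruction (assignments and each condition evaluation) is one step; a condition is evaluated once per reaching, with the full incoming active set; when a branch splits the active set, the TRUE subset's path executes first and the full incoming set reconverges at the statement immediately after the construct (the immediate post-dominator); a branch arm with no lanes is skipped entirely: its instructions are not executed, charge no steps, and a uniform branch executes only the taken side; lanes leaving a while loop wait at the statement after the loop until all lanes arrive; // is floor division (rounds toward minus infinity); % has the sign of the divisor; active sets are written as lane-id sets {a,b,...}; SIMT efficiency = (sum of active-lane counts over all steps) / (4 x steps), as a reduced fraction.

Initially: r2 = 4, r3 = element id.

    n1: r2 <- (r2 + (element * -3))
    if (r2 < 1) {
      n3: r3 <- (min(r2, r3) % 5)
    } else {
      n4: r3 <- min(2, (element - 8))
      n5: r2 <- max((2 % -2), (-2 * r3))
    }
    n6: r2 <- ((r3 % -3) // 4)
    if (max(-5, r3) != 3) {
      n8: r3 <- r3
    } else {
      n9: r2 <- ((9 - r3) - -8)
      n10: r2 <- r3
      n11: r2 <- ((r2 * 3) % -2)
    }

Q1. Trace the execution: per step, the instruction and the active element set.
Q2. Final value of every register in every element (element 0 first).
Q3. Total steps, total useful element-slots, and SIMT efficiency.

step 0: r2 <- (r2 + (element * -3))  {0,1,2,3}
step 1: eval (r2 < 1)                {0,1,2,3}
step 2: r3 <- (min(r2, r3) % 5)      {2,3}
step 3: r3 <- min(2, (element - 8))  {0,1}
step 4: r2 <- max((2 % -2), (-2 * r3)) {0,1}
step 5: r2 <- ((r3 % -3) // 4)       {0,1,2,3}
step 6: eval (max(-5, r3) != 3)      {0,1,2,3}
step 7: r3 <- r3                     {0,1,3}
step 8: r2 <- ((9 - r3) - -8)        {2}
step 9: r2 <- r3                     {2}
step 10: r2 <- ((r2 * 3) % -2)        {2}

Answer: 11 steps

r2: -1,-1,-1,0
r3: -8,-7,3,0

steps = 11; useful = 28; efficiency = 28/44 = 7/11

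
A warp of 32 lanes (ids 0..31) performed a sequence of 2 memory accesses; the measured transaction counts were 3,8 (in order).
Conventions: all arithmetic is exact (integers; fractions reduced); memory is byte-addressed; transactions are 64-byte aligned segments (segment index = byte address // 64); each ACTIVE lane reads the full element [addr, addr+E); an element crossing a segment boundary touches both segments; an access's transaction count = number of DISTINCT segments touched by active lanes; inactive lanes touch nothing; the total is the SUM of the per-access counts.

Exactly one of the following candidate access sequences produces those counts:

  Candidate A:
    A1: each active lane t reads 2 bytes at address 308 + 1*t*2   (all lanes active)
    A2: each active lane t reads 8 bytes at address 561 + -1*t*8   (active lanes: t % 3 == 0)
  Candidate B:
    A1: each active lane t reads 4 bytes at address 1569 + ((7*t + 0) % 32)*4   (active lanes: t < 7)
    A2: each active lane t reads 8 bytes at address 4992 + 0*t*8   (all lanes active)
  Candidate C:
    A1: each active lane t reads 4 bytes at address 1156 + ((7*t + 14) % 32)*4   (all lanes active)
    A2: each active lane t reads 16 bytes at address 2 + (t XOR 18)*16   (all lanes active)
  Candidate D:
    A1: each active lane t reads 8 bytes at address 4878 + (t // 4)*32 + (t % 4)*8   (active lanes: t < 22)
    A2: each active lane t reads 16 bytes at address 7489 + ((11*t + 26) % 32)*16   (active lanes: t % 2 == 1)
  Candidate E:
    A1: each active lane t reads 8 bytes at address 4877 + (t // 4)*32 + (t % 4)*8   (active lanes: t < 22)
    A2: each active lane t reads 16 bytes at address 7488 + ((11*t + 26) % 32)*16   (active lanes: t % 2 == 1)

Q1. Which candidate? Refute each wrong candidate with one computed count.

A: A1 gives 2 transactions, not 3
B: A2 gives 1 transaction, not 8
C: A2 gives 9 transactions, not 8
D: A2 gives 9 transactions, not 8
E: all counts match (3,8)

Answer: E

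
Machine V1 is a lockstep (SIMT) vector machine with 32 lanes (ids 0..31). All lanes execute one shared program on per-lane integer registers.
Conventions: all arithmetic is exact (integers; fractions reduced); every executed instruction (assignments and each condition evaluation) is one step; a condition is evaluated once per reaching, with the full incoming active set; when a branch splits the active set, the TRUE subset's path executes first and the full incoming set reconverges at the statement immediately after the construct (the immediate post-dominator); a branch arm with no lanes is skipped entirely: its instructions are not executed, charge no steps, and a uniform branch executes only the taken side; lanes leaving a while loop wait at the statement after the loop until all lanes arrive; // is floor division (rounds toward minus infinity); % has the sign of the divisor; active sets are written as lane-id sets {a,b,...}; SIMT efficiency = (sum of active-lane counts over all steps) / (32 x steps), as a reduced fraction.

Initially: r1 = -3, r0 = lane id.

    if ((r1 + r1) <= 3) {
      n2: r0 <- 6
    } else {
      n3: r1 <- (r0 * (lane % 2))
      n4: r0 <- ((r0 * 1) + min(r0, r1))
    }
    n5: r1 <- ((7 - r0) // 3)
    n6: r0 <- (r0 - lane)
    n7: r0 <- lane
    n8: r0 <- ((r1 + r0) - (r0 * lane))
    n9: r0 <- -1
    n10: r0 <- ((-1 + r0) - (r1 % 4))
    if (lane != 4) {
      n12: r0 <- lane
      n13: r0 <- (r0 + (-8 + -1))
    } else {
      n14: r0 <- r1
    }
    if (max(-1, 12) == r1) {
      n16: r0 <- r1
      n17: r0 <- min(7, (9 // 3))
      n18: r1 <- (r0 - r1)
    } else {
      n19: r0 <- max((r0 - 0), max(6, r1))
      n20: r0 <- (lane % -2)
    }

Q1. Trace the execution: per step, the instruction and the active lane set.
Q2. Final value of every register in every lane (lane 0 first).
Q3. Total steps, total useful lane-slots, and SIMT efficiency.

step 0: eval ((r1 + r1) <= 3)        {0,1,2,3,4,5,6,7,8,9,10,11,12,13,14,15,16,17,18,19,20,21,22,23,24,25,26,27,28,29,30,31}
step 1: r0 <- 6                      {0,1,2,3,4,5,6,7,8,9,10,11,12,13,14,15,16,17,18,19,20,21,22,23,24,25,26,27,28,29,30,31}
step 2: r1 <- ((7 - r0) // 3)        {0,1,2,3,4,5,6,7,8,9,10,11,12,13,14,15,16,17,18,19,20,21,22,23,24,25,26,27,28,29,30,31}
step 3: r0 <- (r0 - lane)            {0,1,2,3,4,5,6,7,8,9,10,11,12,13,14,15,16,17,18,19,20,21,22,23,24,25,26,27,28,29,30,31}
step 4: r0 <- lane                   {0,1,2,3,4,5,6,7,8,9,10,11,12,13,14,15,16,17,18,19,20,21,22,23,24,25,26,27,28,29,30,31}
step 5: r0 <- ((r1 + r0) - (r0 * lane)) {0,1,2,3,4,5,6,7,8,9,10,11,12,13,14,15,16,17,18,19,20,21,22,23,24,25,26,27,28,29,30,31}
step 6: r0 <- -1                     {0,1,2,3,4,5,6,7,8,9,10,11,12,13,14,15,16,17,18,19,20,21,22,23,24,25,26,27,28,29,30,31}
step 7: r0 <- ((-1 + r0) - (r1 % 4)) {0,1,2,3,4,5,6,7,8,9,10,11,12,13,14,15,16,17,18,19,20,21,22,23,24,25,26,27,28,29,30,31}
step 8: eval (lane != 4)             {0,1,2,3,4,5,6,7,8,9,10,11,12,13,14,15,16,17,18,19,20,21,22,23,24,25,26,27,28,29,30,31}
step 9: r0 <- lane                   {0,1,2,3,5,6,7,8,9,10,11,12,13,14,15,16,17,18,19,20,21,22,23,24,25,26,27,28,29,30,31}
step 10: r0 <- (r0 + (-8 + -1))       {0,1,2,3,5,6,7,8,9,10,11,12,13,14,15,16,17,18,19,20,21,22,23,24,25,26,27,28,29,30,31}
step 11: r0 <- r1                     {4}
step 12: eval (max(-1, 12) == r1)     {0,1,2,3,4,5,6,7,8,9,10,11,12,13,14,15,16,17,18,19,20,21,22,23,24,25,26,27,28,29,30,31}
step 13: r0 <- max((r0 - 0), max(6, r1)) {0,1,2,3,4,5,6,7,8,9,10,11,12,13,14,15,16,17,18,19,20,21,22,23,24,25,26,27,28,29,30,31}
step 14: r0 <- (lane % -2)            {0,1,2,3,4,5,6,7,8,9,10,11,12,13,14,15,16,17,18,19,20,21,22,23,24,25,26,27,28,29,30,31}

Answer: 15 steps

r1: 0,0,0,0,0,0,0,0,0,0,0,0,0,0,0,0,0,0,0,0,0,0,0,0,0,0,0,0,0,0,0,0
r0: 0,-1,0,-1,0,-1,0,-1,0,-1,0,-1,0,-1,0,-1,0,-1,0,-1,0,-1,0,-1,0,-1,0,-1,0,-1,0,-1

steps = 15; useful = 447; efficiency = 447/480 = 149/160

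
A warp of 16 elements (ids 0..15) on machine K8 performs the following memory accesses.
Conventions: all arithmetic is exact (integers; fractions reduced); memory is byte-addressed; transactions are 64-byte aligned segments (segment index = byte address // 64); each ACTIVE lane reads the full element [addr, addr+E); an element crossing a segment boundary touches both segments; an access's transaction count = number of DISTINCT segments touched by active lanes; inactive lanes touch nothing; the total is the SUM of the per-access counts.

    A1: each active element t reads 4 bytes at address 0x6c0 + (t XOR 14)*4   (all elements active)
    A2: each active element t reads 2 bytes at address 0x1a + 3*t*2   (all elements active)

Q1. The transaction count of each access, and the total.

A1: 1 transaction
A2: 2 transactions

Answer: 1,2; total 3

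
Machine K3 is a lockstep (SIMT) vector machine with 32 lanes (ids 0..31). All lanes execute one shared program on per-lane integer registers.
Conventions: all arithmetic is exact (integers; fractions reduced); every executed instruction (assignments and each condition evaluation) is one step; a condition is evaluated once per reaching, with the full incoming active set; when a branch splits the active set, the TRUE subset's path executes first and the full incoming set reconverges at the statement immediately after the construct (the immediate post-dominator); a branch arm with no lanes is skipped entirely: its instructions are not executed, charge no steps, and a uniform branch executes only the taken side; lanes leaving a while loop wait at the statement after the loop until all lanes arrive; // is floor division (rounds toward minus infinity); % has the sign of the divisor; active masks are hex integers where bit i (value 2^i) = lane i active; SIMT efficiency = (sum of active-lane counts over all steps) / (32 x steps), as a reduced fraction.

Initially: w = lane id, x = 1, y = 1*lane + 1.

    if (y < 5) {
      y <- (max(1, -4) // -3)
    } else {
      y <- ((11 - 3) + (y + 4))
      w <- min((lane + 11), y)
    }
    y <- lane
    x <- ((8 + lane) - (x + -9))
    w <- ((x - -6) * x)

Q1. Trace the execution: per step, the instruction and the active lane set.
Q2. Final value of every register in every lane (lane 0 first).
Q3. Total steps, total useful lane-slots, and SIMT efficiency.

step 0: eval (y < 5)                 0xffffffff
step 1: y <- (max(1, -4) // -3)      0x0000000f
step 2: y <- ((11 - 3) + (y + 4))    0xfffffff0
step 3: w <- min((lane + 11), y)     0xfffffff0
step 4: y <- lane                    0xffffffff
step 5: x <- ((8 + lane) - (x + -9)) 0xffffffff
step 6: w <- ((x - -6) * x)          0xffffffff

Answer: 7 steps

w: 352,391,432,475,520,567,616,667,720,775,832,891,952,1015,1080,1147,1216,1287,1360,1435,1512,1591,1672,1755,1840,1927,2016,2107,2200,2295,2392,2491
x: 16,17,18,19,20,21,22,23,24,25,26,27,28,29,30,31,32,33,34,35,36,37,38,39,40,41,42,43,44,45,46,47
y: 0,1,2,3,4,5,6,7,8,9,10,11,12,13,14,15,16,17,18,19,20,21,22,23,24,25,26,27,28,29,30,31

steps = 7; useful = 188; efficiency = 188/224 = 47/56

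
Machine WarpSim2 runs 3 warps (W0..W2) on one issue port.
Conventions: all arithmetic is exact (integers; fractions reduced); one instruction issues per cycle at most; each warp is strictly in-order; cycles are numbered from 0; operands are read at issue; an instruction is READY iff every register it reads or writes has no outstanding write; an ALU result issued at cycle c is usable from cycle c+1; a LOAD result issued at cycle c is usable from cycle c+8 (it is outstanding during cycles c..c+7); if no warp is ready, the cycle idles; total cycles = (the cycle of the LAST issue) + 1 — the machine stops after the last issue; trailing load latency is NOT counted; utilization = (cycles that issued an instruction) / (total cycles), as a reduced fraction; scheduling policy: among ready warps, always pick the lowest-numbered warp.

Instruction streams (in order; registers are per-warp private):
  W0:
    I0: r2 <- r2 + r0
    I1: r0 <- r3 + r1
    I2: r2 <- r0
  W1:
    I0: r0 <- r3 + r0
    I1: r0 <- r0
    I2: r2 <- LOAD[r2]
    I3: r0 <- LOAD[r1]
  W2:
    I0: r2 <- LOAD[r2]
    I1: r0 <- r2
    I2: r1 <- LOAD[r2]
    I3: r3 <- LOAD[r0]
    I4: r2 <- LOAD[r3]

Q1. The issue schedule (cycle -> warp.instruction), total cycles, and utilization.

cycle 0: W0.I0
cycle 1: W0.I1
cycle 2: W0.I2
cycle 3: W1.I0
cycle 4: W1.I1
cycle 5: W1.I2
cycle 6: W1.I3
cycle 7: W2.I0
cycle 8: idle
cycle 9: idle
cycle 10: idle
cycle 11: idle
cycle 12: idle
cycle 13: idle
cycle 14: idle
cycle 15: W2.I1
cycle 16: W2.I2
cycle 17: W2.I3
cycle 18: idle
cycle 19: idle
cycle 20: idle
cycle 21: idle
cycle 22: idle
cycle 23: idle
cycle 24: idle
cycle 25: W2.I4

Answer: 26 cycles, utilization 6/13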